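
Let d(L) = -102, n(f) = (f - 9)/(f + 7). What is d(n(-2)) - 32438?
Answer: -32540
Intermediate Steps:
n(f) = (-9 + f)/(7 + f)
d(n(-2)) - 32438 = -102 - 32438 = -32540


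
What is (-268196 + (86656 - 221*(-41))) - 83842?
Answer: -256321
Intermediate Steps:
(-268196 + (86656 - 221*(-41))) - 83842 = (-268196 + (86656 + 9061)) - 83842 = (-268196 + 95717) - 83842 = -172479 - 83842 = -256321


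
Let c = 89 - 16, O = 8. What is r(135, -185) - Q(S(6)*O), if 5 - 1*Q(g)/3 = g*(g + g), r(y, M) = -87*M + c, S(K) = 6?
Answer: 29977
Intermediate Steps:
c = 73
r(y, M) = 73 - 87*M (r(y, M) = -87*M + 73 = 73 - 87*M)
Q(g) = 15 - 6*g² (Q(g) = 15 - 3*g*(g + g) = 15 - 3*g*2*g = 15 - 6*g²)
r(135, -185) - Q(S(6)*O) = (73 - 87*(-185)) - (15 - 6*(6*8)²) = (73 + 16095) - (15 - 6*48²) = 16168 - (15 - 6*2304) = 16168 - (15 - 13824) = 16168 - 1*(-13809) = 16168 + 13809 = 29977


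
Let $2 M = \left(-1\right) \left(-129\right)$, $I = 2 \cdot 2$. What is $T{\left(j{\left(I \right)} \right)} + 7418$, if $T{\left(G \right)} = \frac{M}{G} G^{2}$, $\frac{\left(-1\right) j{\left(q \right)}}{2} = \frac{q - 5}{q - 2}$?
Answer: $\frac{14965}{2} \approx 7482.5$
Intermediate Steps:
$I = 4$
$M = \frac{129}{2}$ ($M = \frac{\left(-1\right) \left(-129\right)}{2} = \frac{1}{2} \cdot 129 = \frac{129}{2} \approx 64.5$)
$j{\left(q \right)} = - \frac{2 \left(-5 + q\right)}{-2 + q}$ ($j{\left(q \right)} = - 2 \frac{q - 5}{q - 2} = - 2 \frac{-5 + q}{-2 + q} = - \frac{2 \left(-5 + q\right)}{-2 + q}$)
$T{\left(G \right)} = \frac{129 G}{2}$ ($T{\left(G \right)} = \frac{129}{2 G} G^{2} = \frac{129 G}{2}$)
$T{\left(j{\left(I \right)} \right)} + 7418 = \frac{129 \frac{2 \left(5 - 4\right)}{-2 + 4}}{2} + 7418 = \frac{129 \frac{2 \left(5 - 4\right)}{2}}{2} + 7418 = \frac{129 \cdot 2 \cdot \frac{1}{2} \cdot 1}{2} + 7418 = \frac{129}{2} \cdot 1 + 7418 = \frac{129}{2} + 7418 = \frac{14965}{2}$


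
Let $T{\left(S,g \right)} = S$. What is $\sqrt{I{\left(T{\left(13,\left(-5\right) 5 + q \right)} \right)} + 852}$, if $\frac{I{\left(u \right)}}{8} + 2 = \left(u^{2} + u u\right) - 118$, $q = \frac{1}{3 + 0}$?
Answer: $2 \sqrt{649} \approx 50.951$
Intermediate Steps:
$q = \frac{1}{3} \approx 0.33333$
$I{\left(u \right)} = -960 + 16 u^{2}$ ($I{\left(u \right)} = -16 + 8 \left(\left(u^{2} + u u\right) - 118\right) = -16 + 8 \left(\left(u^{2} + u^{2}\right) - 118\right) = -16 + 8 \left(2 u^{2} - 118\right) = -16 + 8 \left(-118 + 2 u^{2}\right) = -16 + \left(-944 + 16 u^{2}\right) = -960 + 16 u^{2}$)
$\sqrt{I{\left(T{\left(13,\left(-5\right) 5 + q \right)} \right)} + 852} = \sqrt{\left(-960 + 16 \cdot 13^{2}\right) + 852} = \sqrt{\left(-960 + 16 \cdot 169\right) + 852} = \sqrt{\left(-960 + 2704\right) + 852} = \sqrt{1744 + 852} = \sqrt{2596} = 2 \sqrt{649}$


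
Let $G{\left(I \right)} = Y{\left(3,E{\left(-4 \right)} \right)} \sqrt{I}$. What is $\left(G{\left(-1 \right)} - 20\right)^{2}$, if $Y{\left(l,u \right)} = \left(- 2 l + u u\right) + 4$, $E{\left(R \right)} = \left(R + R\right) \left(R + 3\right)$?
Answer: $-3444 - 2480 i \approx -3444.0 - 2480.0 i$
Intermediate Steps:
$E{\left(R \right)} = 2 R \left(3 + R\right)$
$Y{\left(l,u \right)} = 4 + u^{2} - 2 l$ ($Y{\left(l,u \right)} = \left(- 2 l + u^{2}\right) + 4 = \left(u^{2} - 2 l\right) + 4 = 4 + u^{2} - 2 l$)
$G{\left(I \right)} = 62 \sqrt{I}$ ($G{\left(I \right)} = \left(4 + \left(2 \left(-4\right) \left(3 - 4\right)\right)^{2} - 6\right) \sqrt{I} = \left(4 + \left(2 \left(-4\right) \left(-1\right)\right)^{2} - 6\right) \sqrt{I} = \left(4 + 8^{2} - 6\right) \sqrt{I} = \left(4 + 64 - 6\right) \sqrt{I} = 62 \sqrt{I}$)
$\left(G{\left(-1 \right)} - 20\right)^{2} = \left(62 \sqrt{-1} - 20\right)^{2} = \left(62 i - 20\right)^{2} = \left(-20 + 62 i\right)^{2}$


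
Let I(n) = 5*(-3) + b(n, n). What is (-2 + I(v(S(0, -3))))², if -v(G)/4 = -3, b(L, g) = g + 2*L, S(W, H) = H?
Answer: 361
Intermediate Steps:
v(G) = 12 (v(G) = -4*(-3) = 12)
I(n) = -15 + 3*n (I(n) = 5*(-3) + (n + 2*n) = -15 + 3*n)
(-2 + I(v(S(0, -3))))² = (-2 + (-15 + 3*12))² = (-2 + (-15 + 36))² = (-2 + 21)² = 19² = 361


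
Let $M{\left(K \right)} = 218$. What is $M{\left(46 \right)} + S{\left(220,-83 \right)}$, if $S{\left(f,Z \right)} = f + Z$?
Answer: $355$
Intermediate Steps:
$S{\left(f,Z \right)} = Z + f$
$M{\left(46 \right)} + S{\left(220,-83 \right)} = 218 + \left(-83 + 220\right) = 218 + 137 = 355$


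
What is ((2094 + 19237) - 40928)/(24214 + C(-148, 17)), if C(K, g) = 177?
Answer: -19597/24391 ≈ -0.80345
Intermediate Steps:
((2094 + 19237) - 40928)/(24214 + C(-148, 17)) = ((2094 + 19237) - 40928)/(24214 + 177) = (21331 - 40928)/24391 = -19597*1/24391 = -19597/24391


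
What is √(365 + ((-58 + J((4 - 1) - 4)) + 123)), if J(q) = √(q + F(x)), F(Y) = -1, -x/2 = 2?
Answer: √(430 + I*√2) ≈ 20.736 + 0.0341*I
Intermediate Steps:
x = -4 (x = -2*2 = -4)
J(q) = √(-1 + q) (J(q) = √(q - 1) = √(-1 + q))
√(365 + ((-58 + J((4 - 1) - 4)) + 123)) = √(365 + ((-58 + √(-1 + ((4 - 1) - 4))) + 123)) = √(365 + ((-58 + √(-1 + (3 - 4))) + 123)) = √(365 + ((-58 + √(-1 - 1)) + 123)) = √(365 + ((-58 + √(-2)) + 123)) = √(365 + ((-58 + I*√2) + 123)) = √(365 + (65 + I*√2)) = √(430 + I*√2)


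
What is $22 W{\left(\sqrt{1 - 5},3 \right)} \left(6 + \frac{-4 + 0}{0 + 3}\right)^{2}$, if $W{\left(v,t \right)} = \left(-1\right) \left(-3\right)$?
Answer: $\frac{4312}{3} \approx 1437.3$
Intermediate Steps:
$W{\left(v,t \right)} = 3$
$22 W{\left(\sqrt{1 - 5},3 \right)} \left(6 + \frac{-4 + 0}{0 + 3}\right)^{2} = 22 \cdot 3 \left(6 + \frac{-4 + 0}{0 + 3}\right)^{2} = 66 \left(6 - \frac{4}{3}\right)^{2} = 66 \left(\frac{14}{3}\right)^{2} = 66 \cdot \frac{196}{9} = \frac{4312}{3}$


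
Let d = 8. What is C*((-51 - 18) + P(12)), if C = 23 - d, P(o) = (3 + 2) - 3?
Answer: -1005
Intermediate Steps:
P(o) = 2 (P(o) = 5 - 3 = 2)
C = 15 (C = 23 - 1*8 = 23 - 8 = 15)
C*((-51 - 18) + P(12)) = 15*((-51 - 18) + 2) = 15*(-69 + 2) = 15*(-67) = -1005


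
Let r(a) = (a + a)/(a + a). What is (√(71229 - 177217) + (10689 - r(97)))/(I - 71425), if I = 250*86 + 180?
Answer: -10688/49745 - 2*I*√26497/49745 ≈ -0.21486 - 0.0065445*I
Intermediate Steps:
I = 21680 (I = 21500 + 180 = 21680)
r(a) = 1 (r(a) = (2*a)/((2*a)) = (2*a)*(1/(2*a)) = 1)
(√(71229 - 177217) + (10689 - r(97)))/(I - 71425) = (√(71229 - 177217) + (10689 - 1*1))/(21680 - 71425) = (√(-105988) + (10689 - 1))/(-49745) = (2*I*√26497 + 10688)*(-1/49745) = (10688 + 2*I*√26497)*(-1/49745) = -10688/49745 - 2*I*√26497/49745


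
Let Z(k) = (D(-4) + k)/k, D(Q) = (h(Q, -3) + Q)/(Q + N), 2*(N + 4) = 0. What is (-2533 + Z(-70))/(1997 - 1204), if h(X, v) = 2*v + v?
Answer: -1417933/444080 ≈ -3.1930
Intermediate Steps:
N = -4 (N = -4 + (1/2)*0 = -4 + 0 = -4)
h(X, v) = 3*v
D(Q) = (-9 + Q)/(-4 + Q) (D(Q) = (3*(-3) + Q)/(Q - 4) = (-9 + Q)/(-4 + Q))
Z(k) = (13/8 + k)/k (Z(k) = ((-9 - 4)/(-4 - 4) + k)/k = (-13/(-8) + k)/k = (-1/8*(-13) + k)/k = (13/8 + k)/k)
(-2533 + Z(-70))/(1997 - 1204) = (-2533 + (13/8 - 70)/(-70))/(1997 - 1204) = (-2533 - 1/70*(-547/8))/793 = (-2533 + 547/560)*(1/793) = -1417933/560*1/793 = -1417933/444080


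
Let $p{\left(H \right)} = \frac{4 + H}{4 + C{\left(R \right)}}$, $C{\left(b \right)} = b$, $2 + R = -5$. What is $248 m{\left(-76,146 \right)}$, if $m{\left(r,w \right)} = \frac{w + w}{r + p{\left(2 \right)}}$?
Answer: $- \frac{36208}{39} \approx -928.41$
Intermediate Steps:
$R = -7$ ($R = -2 - 5 = -7$)
$p{\left(H \right)} = - \frac{4}{3} - \frac{H}{3}$ ($p{\left(H \right)} = \frac{4 + H}{4 - 7} = \frac{4 + H}{-3} = \left(4 + H\right) \left(- \frac{1}{3}\right) = - \frac{4}{3} - \frac{H}{3}$)
$m{\left(r,w \right)} = \frac{2 w}{-2 + r}$ ($m{\left(r,w \right)} = \frac{w + w}{r - 2} = \frac{2 w}{r - 2} = \frac{2 w}{-2 + r}$)
$248 m{\left(-76,146 \right)} = 248 \cdot 2 \cdot 146 \frac{1}{-2 - 76} = 248 \cdot 2 \cdot 146 \frac{1}{-78} = 248 \cdot 2 \cdot 146 \left(- \frac{1}{78}\right) = 248 \left(- \frac{146}{39}\right) = - \frac{36208}{39}$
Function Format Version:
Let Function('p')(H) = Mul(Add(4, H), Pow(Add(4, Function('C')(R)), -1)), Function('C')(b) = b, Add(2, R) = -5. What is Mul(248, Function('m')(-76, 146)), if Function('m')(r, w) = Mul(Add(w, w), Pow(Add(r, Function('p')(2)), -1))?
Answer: Rational(-36208, 39) ≈ -928.41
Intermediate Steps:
R = -7 (R = Add(-2, -5) = -7)
Function('p')(H) = Add(Rational(-4, 3), Mul(Rational(-1, 3), H)) (Function('p')(H) = Mul(Add(4, H), Pow(Add(4, -7), -1)) = Mul(Add(4, H), Pow(-3, -1)) = Mul(Add(4, H), Rational(-1, 3)) = Add(Rational(-4, 3), Mul(Rational(-1, 3), H)))
Function('m')(r, w) = Mul(2, w, Pow(Add(-2, r), -1)) (Function('m')(r, w) = Mul(Add(w, w), Pow(Add(r, Add(Rational(-4, 3), Mul(Rational(-1, 3), 2))), -1)) = Mul(Mul(2, w), Pow(Add(r, Add(Rational(-4, 3), Rational(-2, 3))), -1)) = Mul(Mul(2, w), Pow(Add(r, -2), -1)) = Mul(Mul(2, w), Pow(Add(-2, r), -1)) = Mul(2, w, Pow(Add(-2, r), -1)))
Mul(248, Function('m')(-76, 146)) = Mul(248, Mul(2, 146, Pow(Add(-2, -76), -1))) = Mul(248, Mul(2, 146, Pow(-78, -1))) = Mul(248, Mul(2, 146, Rational(-1, 78))) = Mul(248, Rational(-146, 39)) = Rational(-36208, 39)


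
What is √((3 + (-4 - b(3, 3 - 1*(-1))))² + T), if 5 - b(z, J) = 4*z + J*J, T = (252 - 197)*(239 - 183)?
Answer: 18*√11 ≈ 59.699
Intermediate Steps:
T = 3080 (T = 55*56 = 3080)
b(z, J) = 5 - J² - 4*z (b(z, J) = 5 - (4*z + J*J) = 5 - (4*z + J²) = 5 - (J² + 4*z) = 5 + (-J² - 4*z) = 5 - J² - 4*z)
√((3 + (-4 - b(3, 3 - 1*(-1))))² + T) = √((3 + (-4 - (5 - (3 - 1*(-1))² - 4*3)))² + 3080) = √((3 + (-4 - (5 - (3 + 1)² - 12)))² + 3080) = √((3 + (-4 - (5 - 1*4² - 12)))² + 3080) = √((3 + (-4 - (5 - 1*16 - 12)))² + 3080) = √((3 + (-4 - (5 - 16 - 12)))² + 3080) = √((3 + (-4 - 1*(-23)))² + 3080) = √((3 + (-4 + 23))² + 3080) = √((3 + 19)² + 3080) = √(22² + 3080) = √(484 + 3080) = √3564 = 18*√11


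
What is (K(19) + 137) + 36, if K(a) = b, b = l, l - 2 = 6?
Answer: 181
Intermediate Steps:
l = 8 (l = 2 + 6 = 8)
b = 8
K(a) = 8
(K(19) + 137) + 36 = (8 + 137) + 36 = 145 + 36 = 181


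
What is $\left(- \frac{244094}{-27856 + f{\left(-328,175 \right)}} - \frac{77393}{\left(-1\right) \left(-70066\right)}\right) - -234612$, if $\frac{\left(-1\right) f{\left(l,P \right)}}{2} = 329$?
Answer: $\frac{4422049788865}{18847754} \approx 2.3462 \cdot 10^{5}$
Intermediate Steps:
$f{\left(l,P \right)} = -658$ ($f{\left(l,P \right)} = \left(-2\right) 329 = -658$)
$\left(- \frac{244094}{-27856 + f{\left(-328,175 \right)}} - \frac{77393}{\left(-1\right) \left(-70066\right)}\right) - -234612 = \left(- \frac{244094}{-27856 - 658} - \frac{77393}{\left(-1\right) \left(-70066\right)}\right) - -234612 = \left(- \frac{244094}{-28514} - \frac{77393}{70066}\right) + 234612 = \left(\left(-244094\right) \left(- \frac{1}{28514}\right) - \frac{77393}{70066}\right) + 234612 = \left(\frac{122047}{14257} - \frac{77393}{70066}\right) + 234612 = \frac{140527417}{18847754} + 234612 = \frac{4422049788865}{18847754}$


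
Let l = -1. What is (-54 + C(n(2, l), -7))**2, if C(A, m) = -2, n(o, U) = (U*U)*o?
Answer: 3136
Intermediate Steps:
n(o, U) = o*U**2 (n(o, U) = U**2*o = o*U**2)
(-54 + C(n(2, l), -7))**2 = (-54 - 2)**2 = (-56)**2 = 3136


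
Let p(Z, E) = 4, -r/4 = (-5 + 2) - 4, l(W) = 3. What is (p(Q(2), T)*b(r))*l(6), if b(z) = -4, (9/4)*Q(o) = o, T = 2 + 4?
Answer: -48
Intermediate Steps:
r = 28 (r = -4*((-5 + 2) - 4) = -4*(-3 - 4) = -4*(-7) = 28)
T = 6
Q(o) = 4*o/9
(p(Q(2), T)*b(r))*l(6) = (4*(-4))*3 = -16*3 = -48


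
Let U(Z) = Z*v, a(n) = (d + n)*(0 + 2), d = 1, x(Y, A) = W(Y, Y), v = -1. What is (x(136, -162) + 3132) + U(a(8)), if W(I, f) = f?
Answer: 3250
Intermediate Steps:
x(Y, A) = Y
a(n) = 2 + 2*n (a(n) = (1 + n)*(0 + 2) = (1 + n)*2 = 2 + 2*n)
U(Z) = -Z (U(Z) = Z*(-1) = -Z)
(x(136, -162) + 3132) + U(a(8)) = (136 + 3132) - (2 + 2*8) = 3268 - (2 + 16) = 3268 - 1*18 = 3268 - 18 = 3250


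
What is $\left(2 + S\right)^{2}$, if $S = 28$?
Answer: $900$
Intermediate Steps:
$\left(2 + S\right)^{2} = \left(2 + 28\right)^{2} = 30^{2} = 900$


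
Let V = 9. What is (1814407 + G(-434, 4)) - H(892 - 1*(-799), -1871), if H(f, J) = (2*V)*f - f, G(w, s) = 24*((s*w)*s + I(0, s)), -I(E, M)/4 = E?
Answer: 1619004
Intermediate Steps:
I(E, M) = -4*E
G(w, s) = 24*w*s² (G(w, s) = 24*((s*w)*s - 4*0) = 24*(w*s² + 0) = 24*(w*s²) = 24*w*s²)
H(f, J) = 17*f (H(f, J) = (2*9)*f - f = 18*f - f = 17*f)
(1814407 + G(-434, 4)) - H(892 - 1*(-799), -1871) = (1814407 + 24*(-434)*4²) - 17*(892 - 1*(-799)) = (1814407 + 24*(-434)*16) - 17*(892 + 799) = (1814407 - 166656) - 17*1691 = 1647751 - 1*28747 = 1647751 - 28747 = 1619004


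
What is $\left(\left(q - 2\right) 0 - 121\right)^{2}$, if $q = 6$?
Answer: $14641$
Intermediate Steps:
$\left(\left(q - 2\right) 0 - 121\right)^{2} = \left(\left(6 - 2\right) 0 - 121\right)^{2} = \left(4 \cdot 0 - 121\right)^{2} = \left(0 - 121\right)^{2} = \left(-121\right)^{2} = 14641$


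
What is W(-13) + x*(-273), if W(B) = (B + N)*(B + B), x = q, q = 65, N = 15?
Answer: -17797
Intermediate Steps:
x = 65
W(B) = 2*B*(15 + B) (W(B) = (B + 15)*(B + B) = (15 + B)*(2*B) = 2*B*(15 + B))
W(-13) + x*(-273) = 2*(-13)*(15 - 13) + 65*(-273) = 2*(-13)*2 - 17745 = -52 - 17745 = -17797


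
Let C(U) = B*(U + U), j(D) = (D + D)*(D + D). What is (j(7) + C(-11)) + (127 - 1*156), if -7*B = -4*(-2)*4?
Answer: 1873/7 ≈ 267.57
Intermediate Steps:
B = -32/7 (B = -(-4*(-2))*4/7 = -8*4/7 = -⅐*32 = -32/7 ≈ -4.5714)
j(D) = 4*D² (j(D) = (2*D)*(2*D) = 4*D²)
C(U) = -64*U/7 (C(U) = -32*(U + U)/7 = -64*U/7)
(j(7) + C(-11)) + (127 - 1*156) = (4*7² - 64/7*(-11)) + (127 - 1*156) = (4*49 + 704/7) + (127 - 156) = (196 + 704/7) - 29 = 2076/7 - 29 = 1873/7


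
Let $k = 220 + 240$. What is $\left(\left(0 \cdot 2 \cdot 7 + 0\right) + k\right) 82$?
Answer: $37720$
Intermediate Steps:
$k = 460$
$\left(\left(0 \cdot 2 \cdot 7 + 0\right) + k\right) 82 = \left(\left(0 \cdot 2 \cdot 7 + 0\right) + 460\right) 82 = \left(\left(0 \cdot 7 + 0\right) + 460\right) 82 = \left(\left(0 + 0\right) + 460\right) 82 = \left(0 + 460\right) 82 = 460 \cdot 82 = 37720$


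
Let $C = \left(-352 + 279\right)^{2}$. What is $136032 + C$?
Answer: $141361$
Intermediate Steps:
$C = 5329$ ($C = \left(-73\right)^{2} = 5329$)
$136032 + C = 136032 + 5329 = 141361$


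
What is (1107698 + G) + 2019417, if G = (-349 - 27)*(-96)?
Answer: 3163211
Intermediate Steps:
G = 36096 (G = -376*(-96) = 36096)
(1107698 + G) + 2019417 = (1107698 + 36096) + 2019417 = 1143794 + 2019417 = 3163211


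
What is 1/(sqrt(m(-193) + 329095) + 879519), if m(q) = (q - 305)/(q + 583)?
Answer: 19056245/16760322415791 - 2*sqrt(38622805)/16760322415791 ≈ 1.1362e-6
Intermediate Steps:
m(q) = (-305 + q)/(583 + q)
1/(sqrt(m(-193) + 329095) + 879519) = 1/(sqrt((-305 - 193)/(583 - 193) + 329095) + 879519) = 1/(sqrt(-498/390 + 329095) + 879519) = 1/(sqrt((1/390)*(-498) + 329095) + 879519) = 1/(sqrt(-83/65 + 329095) + 879519) = 1/(sqrt(21391092/65) + 879519) = 1/(6*sqrt(38622805)/65 + 879519) = 1/(879519 + 6*sqrt(38622805)/65)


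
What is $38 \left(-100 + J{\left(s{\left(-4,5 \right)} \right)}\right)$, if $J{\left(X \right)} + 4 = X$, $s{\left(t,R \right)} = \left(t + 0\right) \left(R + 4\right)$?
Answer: $-5320$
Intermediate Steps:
$s{\left(t,R \right)} = t \left(4 + R\right)$
$J{\left(X \right)} = -4 + X$
$38 \left(-100 + J{\left(s{\left(-4,5 \right)} \right)}\right) = 38 \left(-100 - \left(4 + 4 \left(4 + 5\right)\right)\right) = 38 \left(-100 - 40\right) = 38 \left(-140\right) = -5320$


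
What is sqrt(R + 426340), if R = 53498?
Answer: sqrt(479838) ≈ 692.70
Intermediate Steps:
sqrt(R + 426340) = sqrt(53498 + 426340) = sqrt(479838)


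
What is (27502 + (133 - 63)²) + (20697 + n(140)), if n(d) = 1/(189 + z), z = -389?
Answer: 10619799/200 ≈ 53099.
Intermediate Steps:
n(d) = -1/200 (n(d) = 1/(189 - 389) = 1/(-200) = -1/200)
(27502 + (133 - 63)²) + (20697 + n(140)) = (27502 + (133 - 63)²) + (20697 - 1/200) = (27502 + 70²) + 4139399/200 = (27502 + 4900) + 4139399/200 = 32402 + 4139399/200 = 10619799/200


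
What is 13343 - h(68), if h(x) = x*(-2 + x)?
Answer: 8855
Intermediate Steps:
13343 - h(68) = 13343 - 68*(-2 + 68) = 13343 - 68*66 = 13343 - 1*4488 = 13343 - 4488 = 8855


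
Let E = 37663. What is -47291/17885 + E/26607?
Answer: -1704574/1387365 ≈ -1.2286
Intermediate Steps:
-47291/17885 + E/26607 = -47291/17885 + 37663/26607 = -1704574/1387365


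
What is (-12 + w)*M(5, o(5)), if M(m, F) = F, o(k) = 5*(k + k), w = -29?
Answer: -2050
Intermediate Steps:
o(k) = 10*k (o(k) = 5*(2*k) = 10*k)
(-12 + w)*M(5, o(5)) = (-12 - 29)*(10*5) = -41*50 = -2050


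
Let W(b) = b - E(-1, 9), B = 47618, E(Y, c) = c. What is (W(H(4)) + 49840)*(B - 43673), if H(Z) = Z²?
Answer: 196646415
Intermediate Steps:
W(b) = -9 + b (W(b) = b - 1*9 = b - 9 = -9 + b)
(W(H(4)) + 49840)*(B - 43673) = ((-9 + 4²) + 49840)*(47618 - 43673) = ((-9 + 16) + 49840)*3945 = (7 + 49840)*3945 = 49847*3945 = 196646415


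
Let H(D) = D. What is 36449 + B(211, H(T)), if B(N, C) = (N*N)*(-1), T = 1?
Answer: -8072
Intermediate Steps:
B(N, C) = -N² (B(N, C) = N²*(-1) = -N²)
36449 + B(211, H(T)) = 36449 - 1*211² = 36449 - 1*44521 = 36449 - 44521 = -8072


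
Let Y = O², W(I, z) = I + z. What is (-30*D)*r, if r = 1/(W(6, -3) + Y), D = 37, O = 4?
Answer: -1110/19 ≈ -58.421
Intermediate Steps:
Y = 16 (Y = 4² = 16)
r = 1/19 (r = 1/((6 - 3) + 16) = 1/(3 + 16) = 1/19 ≈ 0.052632)
(-30*D)*r = -30*37*(1/19) = -1110*1/19 = -1110/19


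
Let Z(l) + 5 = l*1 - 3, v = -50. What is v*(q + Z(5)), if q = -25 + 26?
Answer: 100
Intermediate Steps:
Z(l) = -8 + l (Z(l) = -5 + (l*1 - 3) = -5 + (l - 3) = -5 + (-3 + l) = -8 + l)
q = 1
v*(q + Z(5)) = -50*(1 + (-8 + 5)) = -50*(1 - 3) = -50*(-2) = 100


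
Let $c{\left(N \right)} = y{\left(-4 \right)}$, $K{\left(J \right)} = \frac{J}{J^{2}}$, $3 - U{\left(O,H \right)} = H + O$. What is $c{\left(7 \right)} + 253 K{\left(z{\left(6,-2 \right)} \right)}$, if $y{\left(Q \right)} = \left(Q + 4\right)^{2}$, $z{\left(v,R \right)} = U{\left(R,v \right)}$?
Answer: $-253$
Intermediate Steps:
$U{\left(O,H \right)} = 3 - H - O$ ($U{\left(O,H \right)} = 3 - \left(H + O\right) = 3 - H - O$)
$z{\left(v,R \right)} = 3 - R - v$ ($z{\left(v,R \right)} = 3 - v - R = 3 - R - v$)
$y{\left(Q \right)} = \left(4 + Q\right)^{2}$
$K{\left(J \right)} = \frac{1}{J}$ ($K{\left(J \right)} = \frac{J}{J^{2}} = \frac{1}{J}$)
$c{\left(N \right)} = 0$ ($c{\left(N \right)} = \left(4 - 4\right)^{2} = 0^{2} = 0$)
$c{\left(7 \right)} + 253 K{\left(z{\left(6,-2 \right)} \right)} = 0 + \frac{253}{3 - -2 - 6} = 0 + \frac{253}{3 + 2 - 6} = 0 + \frac{253}{-1} = 0 + 253 \left(-1\right) = 0 - 253 = -253$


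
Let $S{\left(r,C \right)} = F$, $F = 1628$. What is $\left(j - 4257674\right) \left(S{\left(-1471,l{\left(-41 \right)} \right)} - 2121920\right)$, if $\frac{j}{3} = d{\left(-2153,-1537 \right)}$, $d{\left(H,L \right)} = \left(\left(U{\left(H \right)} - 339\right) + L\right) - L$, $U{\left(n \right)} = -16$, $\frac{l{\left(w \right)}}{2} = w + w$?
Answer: $9029770231788$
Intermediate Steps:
$l{\left(w \right)} = 4 w$ ($l{\left(w \right)} = 2 \left(w + w\right) = 2 \cdot 2 w = 4 w$)
$S{\left(r,C \right)} = 1628$
$d{\left(H,L \right)} = -355$ ($d{\left(H,L \right)} = \left(\left(-16 - 339\right) + L\right) - L = \left(-355 + L\right) - L = -355$)
$j = -1065$ ($j = 3 \left(-355\right) = -1065$)
$\left(j - 4257674\right) \left(S{\left(-1471,l{\left(-41 \right)} \right)} - 2121920\right) = \left(-1065 - 4257674\right) \left(1628 - 2121920\right) = \left(-4258739\right) \left(-2120292\right) = 9029770231788$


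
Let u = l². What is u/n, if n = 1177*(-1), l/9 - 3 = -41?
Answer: -116964/1177 ≈ -99.375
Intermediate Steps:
l = -342 (l = 27 + 9*(-41) = 27 - 369 = -342)
n = -1177
u = 116964 (u = (-342)² = 116964)
u/n = 116964/(-1177) = 116964*(-1/1177) = -116964/1177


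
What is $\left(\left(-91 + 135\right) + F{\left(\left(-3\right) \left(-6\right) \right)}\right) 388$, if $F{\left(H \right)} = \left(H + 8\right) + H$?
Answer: $34144$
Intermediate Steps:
$F{\left(H \right)} = 8 + 2 H$ ($F{\left(H \right)} = \left(8 + H\right) + H = 8 + 2 H$)
$\left(\left(-91 + 135\right) + F{\left(\left(-3\right) \left(-6\right) \right)}\right) 388 = \left(\left(-91 + 135\right) + \left(8 + 2 \left(\left(-3\right) \left(-6\right)\right)\right)\right) 388 = \left(44 + \left(8 + 2 \cdot 18\right)\right) 388 = \left(44 + \left(8 + 36\right)\right) 388 = \left(44 + 44\right) 388 = 88 \cdot 388 = 34144$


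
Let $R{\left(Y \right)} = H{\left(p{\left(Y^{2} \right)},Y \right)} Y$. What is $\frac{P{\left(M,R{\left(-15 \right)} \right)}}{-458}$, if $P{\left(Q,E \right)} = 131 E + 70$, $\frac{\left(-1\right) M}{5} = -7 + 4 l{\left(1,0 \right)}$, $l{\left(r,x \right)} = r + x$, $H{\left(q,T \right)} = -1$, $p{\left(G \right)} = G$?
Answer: $- \frac{2035}{458} \approx -4.4432$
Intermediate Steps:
$R{\left(Y \right)} = - Y$
$M = 15$ ($M = - 5 \left(-7 + 4 \left(1 + 0\right)\right) = - 5 \left(-7 + 4 \cdot 1\right) = - 5 \left(-7 + 4\right) = \left(-5\right) \left(-3\right) = 15$)
$P{\left(Q,E \right)} = 70 + 131 E$
$\frac{P{\left(M,R{\left(-15 \right)} \right)}}{-458} = \frac{70 + 131 \left(\left(-1\right) \left(-15\right)\right)}{-458} = \left(70 + 131 \cdot 15\right) \left(- \frac{1}{458}\right) = \left(70 + 1965\right) \left(- \frac{1}{458}\right) = 2035 \left(- \frac{1}{458}\right) = - \frac{2035}{458}$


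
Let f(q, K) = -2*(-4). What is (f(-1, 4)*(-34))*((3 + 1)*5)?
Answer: -5440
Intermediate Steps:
f(q, K) = 8
(f(-1, 4)*(-34))*((3 + 1)*5) = (8*(-34))*((3 + 1)*5) = -1088*5 = -272*20 = -5440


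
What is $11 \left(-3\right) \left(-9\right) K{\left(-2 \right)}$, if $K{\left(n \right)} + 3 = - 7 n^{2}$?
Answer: $-9207$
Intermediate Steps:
$K{\left(n \right)} = -3 - 7 n^{2}$
$11 \left(-3\right) \left(-9\right) K{\left(-2 \right)} = 11 \left(-3\right) \left(-9\right) \left(-3 - 7 \left(-2\right)^{2}\right) = \left(-33\right) \left(-9\right) \left(-3 - 28\right) = 297 \left(-3 - 28\right) = 297 \left(-31\right) = -9207$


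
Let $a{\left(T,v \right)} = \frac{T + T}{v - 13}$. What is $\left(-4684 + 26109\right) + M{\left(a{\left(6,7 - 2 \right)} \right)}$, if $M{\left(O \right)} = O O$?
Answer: $\frac{85709}{4} \approx 21427.0$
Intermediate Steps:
$a{\left(T,v \right)} = \frac{2 T}{-13 + v}$
$M{\left(O \right)} = O^{2}$
$\left(-4684 + 26109\right) + M{\left(a{\left(6,7 - 2 \right)} \right)} = \left(-4684 + 26109\right) + \left(2 \cdot 6 \frac{1}{-13 + \left(7 - 2\right)}\right)^{2} = 21425 + \left(2 \cdot 6 \frac{1}{-13 + \left(7 - 2\right)}\right)^{2} = 21425 + \left(2 \cdot 6 \frac{1}{-13 + 5}\right)^{2} = 21425 + \left(2 \cdot 6 \frac{1}{-8}\right)^{2} = 21425 + \left(2 \cdot 6 \left(- \frac{1}{8}\right)\right)^{2} = 21425 + \left(- \frac{3}{2}\right)^{2} = 21425 + \frac{9}{4} = \frac{85709}{4}$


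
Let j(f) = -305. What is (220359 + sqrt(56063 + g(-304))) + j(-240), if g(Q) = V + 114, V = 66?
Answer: 220054 + sqrt(56243) ≈ 2.2029e+5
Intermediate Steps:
g(Q) = 180 (g(Q) = 66 + 114 = 180)
(220359 + sqrt(56063 + g(-304))) + j(-240) = (220359 + sqrt(56063 + 180)) - 305 = (220359 + sqrt(56243)) - 305 = 220054 + sqrt(56243)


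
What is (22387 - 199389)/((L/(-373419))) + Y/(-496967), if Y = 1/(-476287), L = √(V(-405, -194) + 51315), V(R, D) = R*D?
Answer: 1/236698921529 + 3147424278*√129885/6185 ≈ 1.8340e+8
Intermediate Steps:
V(R, D) = D*R
L = √129885 (L = √(-194*(-405) + 51315) = √(78570 + 51315) = √129885 ≈ 360.40)
Y = -1/476287 ≈ -2.0996e-6
(22387 - 199389)/((L/(-373419))) + Y/(-496967) = (22387 - 199389)/((√129885/(-373419))) - 1/476287/(-496967) = -177002*(-124473*√129885/43295) - 1/476287*(-1/496967) = -177002*(-124473*√129885/43295) + 1/236698921529 = -(-3147424278)*√129885/6185 + 1/236698921529 = 3147424278*√129885/6185 + 1/236698921529 = 1/236698921529 + 3147424278*√129885/6185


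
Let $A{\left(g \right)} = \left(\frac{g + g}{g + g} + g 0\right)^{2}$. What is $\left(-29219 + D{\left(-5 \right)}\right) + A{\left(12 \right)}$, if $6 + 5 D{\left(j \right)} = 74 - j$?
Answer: $- \frac{146017}{5} \approx -29203.0$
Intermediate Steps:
$D{\left(j \right)} = \frac{68}{5} - \frac{j}{5}$ ($D{\left(j \right)} = - \frac{6}{5} + \frac{74 - j}{5} = - \frac{6}{5} - \left(- \frac{74}{5} + \frac{j}{5}\right) = \frac{68}{5} - \frac{j}{5}$)
$A{\left(g \right)} = 1$ ($A{\left(g \right)} = \left(\frac{2 g}{2 g} + 0\right)^{2} = \left(2 g \frac{1}{2 g} + 0\right)^{2} = \left(1 + 0\right)^{2} = 1^{2} = 1$)
$\left(-29219 + D{\left(-5 \right)}\right) + A{\left(12 \right)} = \left(-29219 + \left(\frac{68}{5} - -1\right)\right) + 1 = \left(-29219 + \left(\frac{68}{5} + 1\right)\right) + 1 = \left(-29219 + \frac{73}{5}\right) + 1 = - \frac{146022}{5} + 1 = - \frac{146017}{5}$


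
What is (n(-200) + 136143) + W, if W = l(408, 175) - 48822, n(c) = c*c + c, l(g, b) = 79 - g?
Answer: 126792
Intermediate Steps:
n(c) = c + c² (n(c) = c² + c = c + c²)
W = -49151 (W = (79 - 1*408) - 48822 = (79 - 408) - 48822 = -329 - 48822 = -49151)
(n(-200) + 136143) + W = (-200*(1 - 200) + 136143) - 49151 = (-200*(-199) + 136143) - 49151 = (39800 + 136143) - 49151 = 175943 - 49151 = 126792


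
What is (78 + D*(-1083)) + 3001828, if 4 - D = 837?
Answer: 3904045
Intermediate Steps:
D = -833 (D = 4 - 1*837 = 4 - 837 = -833)
(78 + D*(-1083)) + 3001828 = (78 - 833*(-1083)) + 3001828 = (78 + 902139) + 3001828 = 902217 + 3001828 = 3904045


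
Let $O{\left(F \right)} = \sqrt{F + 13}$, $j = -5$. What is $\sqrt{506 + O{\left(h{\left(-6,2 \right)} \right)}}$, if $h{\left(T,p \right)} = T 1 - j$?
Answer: $\sqrt{506 + 2 \sqrt{3}} \approx 22.571$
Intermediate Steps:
$h{\left(T,p \right)} = 5 + T$ ($h{\left(T,p \right)} = T 1 - -5 = T + 5 = 5 + T$)
$O{\left(F \right)} = \sqrt{13 + F}$
$\sqrt{506 + O{\left(h{\left(-6,2 \right)} \right)}} = \sqrt{506 + \sqrt{13 + \left(5 - 6\right)}} = \sqrt{506 + \sqrt{13 - 1}} = \sqrt{506 + \sqrt{12}} = \sqrt{506 + 2 \sqrt{3}}$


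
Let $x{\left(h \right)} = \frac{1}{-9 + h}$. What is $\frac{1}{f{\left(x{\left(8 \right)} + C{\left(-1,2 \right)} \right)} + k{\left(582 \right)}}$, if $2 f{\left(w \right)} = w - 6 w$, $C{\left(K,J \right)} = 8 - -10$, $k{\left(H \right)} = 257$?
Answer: $\frac{2}{429} \approx 0.004662$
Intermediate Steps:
$C{\left(K,J \right)} = 18$ ($C{\left(K,J \right)} = 8 + 10 = 18$)
$f{\left(w \right)} = - \frac{5 w}{2}$ ($f{\left(w \right)} = \frac{w - 6 w}{2} = \frac{\left(-5\right) w}{2} = - \frac{5 w}{2}$)
$\frac{1}{f{\left(x{\left(8 \right)} + C{\left(-1,2 \right)} \right)} + k{\left(582 \right)}} = \frac{1}{- \frac{5 \left(\frac{1}{-9 + 8} + 18\right)}{2} + 257} = \frac{1}{- \frac{5 \left(\frac{1}{-1} + 18\right)}{2} + 257} = \frac{1}{- \frac{5 \left(-1 + 18\right)}{2} + 257} = \frac{1}{\left(- \frac{5}{2}\right) 17 + 257} = \frac{1}{- \frac{85}{2} + 257} = \frac{1}{\frac{429}{2}} = \frac{2}{429}$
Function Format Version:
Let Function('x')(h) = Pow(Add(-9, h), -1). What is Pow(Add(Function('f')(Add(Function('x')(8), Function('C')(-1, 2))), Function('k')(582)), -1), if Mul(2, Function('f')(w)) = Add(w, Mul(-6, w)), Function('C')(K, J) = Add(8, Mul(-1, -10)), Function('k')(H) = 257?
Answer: Rational(2, 429) ≈ 0.0046620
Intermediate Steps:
Function('C')(K, J) = 18 (Function('C')(K, J) = Add(8, 10) = 18)
Function('f')(w) = Mul(Rational(-5, 2), w) (Function('f')(w) = Mul(Rational(1, 2), Add(w, Mul(-6, w))) = Mul(Rational(1, 2), Mul(-5, w)) = Mul(Rational(-5, 2), w))
Pow(Add(Function('f')(Add(Function('x')(8), Function('C')(-1, 2))), Function('k')(582)), -1) = Pow(Add(Mul(Rational(-5, 2), Add(Pow(Add(-9, 8), -1), 18)), 257), -1) = Pow(Add(Mul(Rational(-5, 2), Add(Pow(-1, -1), 18)), 257), -1) = Pow(Add(Mul(Rational(-5, 2), Add(-1, 18)), 257), -1) = Pow(Add(Mul(Rational(-5, 2), 17), 257), -1) = Pow(Add(Rational(-85, 2), 257), -1) = Pow(Rational(429, 2), -1) = Rational(2, 429)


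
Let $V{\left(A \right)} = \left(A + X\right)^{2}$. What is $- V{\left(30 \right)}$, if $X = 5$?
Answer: $-1225$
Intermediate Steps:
$V{\left(A \right)} = \left(5 + A\right)^{2}$ ($V{\left(A \right)} = \left(A + 5\right)^{2} = \left(5 + A\right)^{2}$)
$- V{\left(30 \right)} = - \left(5 + 30\right)^{2} = - 35^{2} = \left(-1\right) 1225 = -1225$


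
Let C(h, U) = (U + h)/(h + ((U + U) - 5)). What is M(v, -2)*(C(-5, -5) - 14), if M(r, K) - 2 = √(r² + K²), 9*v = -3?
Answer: -27 - 9*√37/2 ≈ -54.372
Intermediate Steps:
v = -⅓ (v = (⅑)*(-3) = -⅓ ≈ -0.33333)
C(h, U) = (U + h)/(-5 + h + 2*U) (C(h, U) = (U + h)/(h + (2*U - 5)) = (U + h)/(h + (-5 + 2*U)) = (U + h)/(-5 + h + 2*U))
M(r, K) = 2 + √(K² + r²) (M(r, K) = 2 + √(r² + K²) = 2 + √(K² + r²))
M(v, -2)*(C(-5, -5) - 14) = (2 + √((-2)² + (-⅓)²))*((-5 - 5)/(-5 - 5 + 2*(-5)) - 14) = (2 + √(4 + ⅑))*(-10/(-5 - 5 - 10) - 14) = (2 + √(37/9))*(-10/(-20) - 14) = (2 + √37/3)*(-1/20*(-10) - 14) = (2 + √37/3)*(½ - 14) = (2 + √37/3)*(-27/2) = -27 - 9*√37/2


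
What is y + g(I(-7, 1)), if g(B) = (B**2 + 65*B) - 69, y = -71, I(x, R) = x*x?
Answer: 5446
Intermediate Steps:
I(x, R) = x**2
g(B) = -69 + B**2 + 65*B
y + g(I(-7, 1)) = -71 + (-69 + ((-7)**2)**2 + 65*(-7)**2) = -71 + (-69 + 49**2 + 65*49) = -71 + (-69 + 2401 + 3185) = -71 + 5517 = 5446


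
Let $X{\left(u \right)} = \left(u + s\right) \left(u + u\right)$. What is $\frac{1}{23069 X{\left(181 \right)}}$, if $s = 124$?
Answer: $\frac{1}{2547048290} \approx 3.9261 \cdot 10^{-10}$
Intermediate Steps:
$X{\left(u \right)} = 2 u \left(124 + u\right)$ ($X{\left(u \right)} = \left(u + 124\right) \left(u + u\right) = \left(124 + u\right) 2 u = 2 u \left(124 + u\right)$)
$\frac{1}{23069 X{\left(181 \right)}} = \frac{1}{23069 \cdot 2 \cdot 181 \left(124 + 181\right)} = \frac{1}{23069 \cdot 2 \cdot 181 \cdot 305} = \frac{1}{23069 \cdot 110410} = \frac{1}{23069} \cdot \frac{1}{110410} = \frac{1}{2547048290}$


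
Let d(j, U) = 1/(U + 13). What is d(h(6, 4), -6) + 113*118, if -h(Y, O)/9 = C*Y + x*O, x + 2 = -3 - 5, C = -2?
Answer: 93339/7 ≈ 13334.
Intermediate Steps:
x = -10 (x = -2 + (-3 - 5) = -2 - 8 = -10)
h(Y, O) = 18*Y + 90*O (h(Y, O) = -9*(-2*Y - 10*O) = -9*(-10*O - 2*Y) = 18*Y + 90*O)
d(j, U) = 1/(13 + U)
d(h(6, 4), -6) + 113*118 = 1/(13 - 6) + 113*118 = 1/7 + 13334 = ⅐ + 13334 = 93339/7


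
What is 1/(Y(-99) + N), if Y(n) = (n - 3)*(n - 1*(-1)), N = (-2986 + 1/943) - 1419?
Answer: 943/5272314 ≈ 0.00017886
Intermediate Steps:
N = -4153914/943 (N = (-2986 + 1/943) - 1419 = -2815797/943 - 1419 = -4153914/943 ≈ -4405.0)
Y(n) = (1 + n)*(-3 + n) (Y(n) = (-3 + n)*(n + 1) = (-3 + n)*(1 + n) = (1 + n)*(-3 + n))
1/(Y(-99) + N) = 1/((-3 + (-99)² - 2*(-99)) - 4153914/943) = 1/((-3 + 9801 + 198) - 4153914/943) = 1/(9996 - 4153914/943) = 1/(5272314/943) = 943/5272314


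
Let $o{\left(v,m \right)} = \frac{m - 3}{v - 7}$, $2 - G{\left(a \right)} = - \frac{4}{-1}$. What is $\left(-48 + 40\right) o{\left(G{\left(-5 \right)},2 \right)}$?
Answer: $- \frac{8}{9} \approx -0.88889$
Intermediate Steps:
$G{\left(a \right)} = -2$ ($G{\left(a \right)} = 2 - - \frac{4}{-1} = 2 - \left(-4\right) \left(-1\right) = 2 - 4 = -2$)
$o{\left(v,m \right)} = \frac{-3 + m}{-7 + v}$
$\left(-48 + 40\right) o{\left(G{\left(-5 \right)},2 \right)} = \left(-48 + 40\right) \frac{-3 + 2}{-7 - 2} = - 8 \frac{1}{-9} \left(-1\right) = - 8 \left(\left(- \frac{1}{9}\right) \left(-1\right)\right) = \left(-8\right) \frac{1}{9} = - \frac{8}{9}$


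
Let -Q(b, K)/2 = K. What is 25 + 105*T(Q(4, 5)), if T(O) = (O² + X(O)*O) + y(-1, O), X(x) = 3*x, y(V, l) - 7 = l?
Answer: 41710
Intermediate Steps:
y(V, l) = 7 + l
Q(b, K) = -2*K
T(O) = 7 + O + 4*O² (T(O) = (O² + (3*O)*O) + (7 + O) = (O² + 3*O²) + (7 + O) = 4*O² + (7 + O) = 7 + O + 4*O²)
25 + 105*T(Q(4, 5)) = 25 + 105*(7 - 2*5 + 4*(-2*5)²) = 25 + 105*(7 - 10 + 4*(-10)²) = 25 + 105*(7 - 10 + 4*100) = 25 + 105*(7 - 10 + 400) = 25 + 105*397 = 25 + 41685 = 41710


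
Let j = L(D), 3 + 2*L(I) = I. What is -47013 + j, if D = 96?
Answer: -93933/2 ≈ -46967.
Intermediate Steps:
L(I) = -3/2 + I/2
j = 93/2 (j = -3/2 + (1/2)*96 = -3/2 + 48 = 93/2 ≈ 46.500)
-47013 + j = -47013 + 93/2 = -93933/2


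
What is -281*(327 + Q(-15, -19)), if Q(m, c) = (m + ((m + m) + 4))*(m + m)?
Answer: -437517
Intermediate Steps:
Q(m, c) = 2*m*(4 + 3*m) (Q(m, c) = (m + (2*m + 4))*(2*m) = (m + (4 + 2*m))*(2*m) = (4 + 3*m)*(2*m) = 2*m*(4 + 3*m))
-281*(327 + Q(-15, -19)) = -281*(327 + 2*(-15)*(4 + 3*(-15))) = -281*(327 + 2*(-15)*(4 - 45)) = -281*(327 + 2*(-15)*(-41)) = -281*(327 + 1230) = -281*1557 = -437517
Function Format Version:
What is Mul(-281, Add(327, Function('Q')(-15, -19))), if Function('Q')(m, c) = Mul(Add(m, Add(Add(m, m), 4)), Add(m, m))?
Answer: -437517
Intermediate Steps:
Function('Q')(m, c) = Mul(2, m, Add(4, Mul(3, m))) (Function('Q')(m, c) = Mul(Add(m, Add(Mul(2, m), 4)), Mul(2, m)) = Mul(Add(m, Add(4, Mul(2, m))), Mul(2, m)) = Mul(Add(4, Mul(3, m)), Mul(2, m)) = Mul(2, m, Add(4, Mul(3, m))))
Mul(-281, Add(327, Function('Q')(-15, -19))) = Mul(-281, Add(327, Mul(2, -15, Add(4, Mul(3, -15))))) = Mul(-281, Add(327, Mul(2, -15, Add(4, -45)))) = Mul(-281, Add(327, Mul(2, -15, -41))) = Mul(-281, Add(327, 1230)) = Mul(-281, 1557) = -437517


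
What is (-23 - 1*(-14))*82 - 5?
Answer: -743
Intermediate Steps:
(-23 - 1*(-14))*82 - 5 = (-23 + 14)*82 - 5 = -9*82 - 5 = -738 - 5 = -743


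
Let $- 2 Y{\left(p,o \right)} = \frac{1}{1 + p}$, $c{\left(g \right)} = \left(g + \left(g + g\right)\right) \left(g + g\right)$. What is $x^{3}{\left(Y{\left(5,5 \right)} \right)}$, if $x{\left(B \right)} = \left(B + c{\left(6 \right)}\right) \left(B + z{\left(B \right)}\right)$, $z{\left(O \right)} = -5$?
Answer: $- \frac{3948132725006651}{2985984} \approx -1.3222 \cdot 10^{9}$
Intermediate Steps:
$c{\left(g \right)} = 6 g^{2}$ ($c{\left(g \right)} = \left(g + 2 g\right) 2 g = 3 g 2 g = 6 g^{2}$)
$Y{\left(p,o \right)} = - \frac{1}{2 \left(1 + p\right)}$
$x{\left(B \right)} = \left(-5 + B\right) \left(216 + B\right)$ ($x{\left(B \right)} = \left(B + 6 \cdot 6^{2}\right) \left(B - 5\right) = \left(B + 6 \cdot 36\right) \left(-5 + B\right) = \left(B + 216\right) \left(-5 + B\right) = \left(216 + B\right) \left(-5 + B\right) = \left(-5 + B\right) \left(216 + B\right)$)
$x^{3}{\left(Y{\left(5,5 \right)} \right)} = \left(-1080 + \left(- \frac{1}{2 + 2 \cdot 5}\right)^{2} + 211 \left(- \frac{1}{2 + 2 \cdot 5}\right)\right)^{3} = \left(-1080 + \left(- \frac{1}{2 + 10}\right)^{2} + 211 \left(- \frac{1}{2 + 10}\right)\right)^{3} = \left(-1080 + \left(- \frac{1}{12}\right)^{2} + 211 \left(- \frac{1}{12}\right)\right)^{3} = \left(-1080 + \frac{1}{144} - \frac{211}{12}\right)^{3} = \left(- \frac{158051}{144}\right)^{3} = - \frac{3948132725006651}{2985984}$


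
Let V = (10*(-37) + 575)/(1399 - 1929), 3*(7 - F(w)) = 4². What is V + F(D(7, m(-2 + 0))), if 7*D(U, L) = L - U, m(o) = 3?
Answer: 407/318 ≈ 1.2799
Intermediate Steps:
D(U, L) = -U/7 + L/7 (D(U, L) = (L - U)/7 = -U/7 + L/7)
F(w) = 5/3 (F(w) = 7 - ⅓*4² = 7 - ⅓*16 = 7 - 16/3 = 5/3)
V = -41/106 (V = (-370 + 575)/(-530) = 205*(-1/530) = -41/106 ≈ -0.38679)
V + F(D(7, m(-2 + 0))) = -41/106 + 5/3 = 407/318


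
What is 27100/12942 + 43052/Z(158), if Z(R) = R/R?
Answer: 278603042/6471 ≈ 43054.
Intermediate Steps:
Z(R) = 1
27100/12942 + 43052/Z(158) = 27100/12942 + 43052/1 = 27100*(1/12942) + 43052*1 = 13550/6471 + 43052 = 278603042/6471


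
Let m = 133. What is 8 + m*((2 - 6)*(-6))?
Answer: 3200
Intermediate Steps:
8 + m*((2 - 6)*(-6)) = 8 + 133*((2 - 6)*(-6)) = 8 + 133*(-4*(-6)) = 8 + 133*24 = 8 + 3192 = 3200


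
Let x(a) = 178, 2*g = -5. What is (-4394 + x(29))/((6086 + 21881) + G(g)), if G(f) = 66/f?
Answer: -21080/139703 ≈ -0.15089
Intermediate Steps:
g = -5/2 (g = (½)*(-5) = -5/2 ≈ -2.5000)
(-4394 + x(29))/((6086 + 21881) + G(g)) = (-4394 + 178)/((6086 + 21881) + 66/(-5/2)) = -4216/(27967 + 66*(-⅖)) = -4216/(27967 - 132/5) = -4216/139703/5 = -4216*5/139703 = -21080/139703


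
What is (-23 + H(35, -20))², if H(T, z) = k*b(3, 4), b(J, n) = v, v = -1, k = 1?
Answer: 576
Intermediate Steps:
b(J, n) = -1
H(T, z) = -1 (H(T, z) = 1*(-1) = -1)
(-23 + H(35, -20))² = (-23 - 1)² = (-24)² = 576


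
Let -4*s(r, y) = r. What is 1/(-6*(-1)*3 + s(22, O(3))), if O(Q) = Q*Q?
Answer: 2/25 ≈ 0.080000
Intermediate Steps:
O(Q) = Q**2
s(r, y) = -r/4
1/(-6*(-1)*3 + s(22, O(3))) = 1/(-6*(-1)*3 - 1/4*22) = 1/(6*3 - 11/2) = 1/(18 - 11/2) = 1/(25/2) = 2/25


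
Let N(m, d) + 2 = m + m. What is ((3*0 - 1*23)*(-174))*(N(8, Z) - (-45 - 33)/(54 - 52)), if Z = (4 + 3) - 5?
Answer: 212106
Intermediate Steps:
Z = 2 (Z = 7 - 5 = 2)
N(m, d) = -2 + 2*m (N(m, d) = -2 + (m + m) = -2 + 2*m)
((3*0 - 1*23)*(-174))*(N(8, Z) - (-45 - 33)/(54 - 52)) = ((3*0 - 1*23)*(-174))*((-2 + 2*8) - (-45 - 33)/(54 - 52)) = ((0 - 23)*(-174))*((-2 + 16) - (-78)/2) = (-23*(-174))*(14 - (-78)/2) = 4002*(14 - 1*(-39)) = 4002*(14 + 39) = 4002*53 = 212106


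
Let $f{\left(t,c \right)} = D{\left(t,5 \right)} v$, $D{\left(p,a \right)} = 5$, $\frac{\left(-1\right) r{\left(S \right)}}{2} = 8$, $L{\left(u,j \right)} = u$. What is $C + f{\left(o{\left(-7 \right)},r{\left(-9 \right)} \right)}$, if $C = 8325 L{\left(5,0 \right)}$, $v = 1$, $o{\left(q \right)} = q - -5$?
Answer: $41630$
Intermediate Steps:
$o{\left(q \right)} = 5 + q$ ($o{\left(q \right)} = q + 5 = 5 + q$)
$r{\left(S \right)} = -16$ ($r{\left(S \right)} = \left(-2\right) 8 = -16$)
$f{\left(t,c \right)} = 5$ ($f{\left(t,c \right)} = 5 \cdot 1 = 5$)
$C = 41625$ ($C = 8325 \cdot 5 = 41625$)
$C + f{\left(o{\left(-7 \right)},r{\left(-9 \right)} \right)} = 41625 + 5 = 41630$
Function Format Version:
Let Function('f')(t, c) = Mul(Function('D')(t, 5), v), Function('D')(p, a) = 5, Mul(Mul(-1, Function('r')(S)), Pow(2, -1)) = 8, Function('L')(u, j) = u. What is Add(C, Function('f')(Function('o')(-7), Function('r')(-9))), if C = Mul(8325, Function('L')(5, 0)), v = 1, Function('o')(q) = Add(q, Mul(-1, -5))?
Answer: 41630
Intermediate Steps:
Function('o')(q) = Add(5, q) (Function('o')(q) = Add(q, 5) = Add(5, q))
Function('r')(S) = -16 (Function('r')(S) = Mul(-2, 8) = -16)
Function('f')(t, c) = 5 (Function('f')(t, c) = Mul(5, 1) = 5)
C = 41625 (C = Mul(8325, 5) = 41625)
Add(C, Function('f')(Function('o')(-7), Function('r')(-9))) = Add(41625, 5) = 41630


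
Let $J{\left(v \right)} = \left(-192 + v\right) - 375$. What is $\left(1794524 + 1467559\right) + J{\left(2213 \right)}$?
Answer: $3263729$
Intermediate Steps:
$J{\left(v \right)} = -567 + v$
$\left(1794524 + 1467559\right) + J{\left(2213 \right)} = \left(1794524 + 1467559\right) + \left(-567 + 2213\right) = 3262083 + 1646 = 3263729$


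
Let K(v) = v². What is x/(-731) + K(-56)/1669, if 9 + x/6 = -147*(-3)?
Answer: -2033632/1220039 ≈ -1.6669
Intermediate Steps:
x = 2592 (x = -54 + 6*(-147*(-3)) = -54 + 6*441 = -54 + 2646 = 2592)
x/(-731) + K(-56)/1669 = 2592/(-731) + (-56)²/1669 = 2592*(-1/731) + 3136*(1/1669) = -2592/731 + 3136/1669 = -2033632/1220039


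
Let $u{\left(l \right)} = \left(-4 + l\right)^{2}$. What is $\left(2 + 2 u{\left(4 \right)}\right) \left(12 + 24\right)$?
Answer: $72$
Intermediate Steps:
$\left(2 + 2 u{\left(4 \right)}\right) \left(12 + 24\right) = \left(2 + 2 \left(-4 + 4\right)^{2}\right) \left(12 + 24\right) = \left(2 + 2 \cdot 0^{2}\right) 36 = \left(2 + 2 \cdot 0\right) 36 = \left(2 + 0\right) 36 = 2 \cdot 36 = 72$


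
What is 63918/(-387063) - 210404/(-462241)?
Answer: 5766009246/19879598687 ≈ 0.29005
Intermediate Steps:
63918/(-387063) - 210404/(-462241) = 63918*(-1/387063) - 210404*(-1/462241) = -7102/43007 + 210404/462241 = 5766009246/19879598687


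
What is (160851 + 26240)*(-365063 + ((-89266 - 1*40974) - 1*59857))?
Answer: -103865439560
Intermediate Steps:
(160851 + 26240)*(-365063 + ((-89266 - 1*40974) - 1*59857)) = 187091*(-365063 + ((-89266 - 40974) - 59857)) = 187091*(-365063 + (-130240 - 59857)) = 187091*(-365063 - 190097) = 187091*(-555160) = -103865439560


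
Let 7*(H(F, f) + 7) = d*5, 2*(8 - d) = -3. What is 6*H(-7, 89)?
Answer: -9/7 ≈ -1.2857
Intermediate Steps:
d = 19/2 (d = 8 - ½*(-3) = 8 + 3/2 = 19/2 ≈ 9.5000)
H(F, f) = -3/14 (H(F, f) = -7 + ((19/2)*5)/7 = -7 + (⅐)*(95/2) = -7 + 95/14 = -3/14)
6*H(-7, 89) = 6*(-3/14) = -9/7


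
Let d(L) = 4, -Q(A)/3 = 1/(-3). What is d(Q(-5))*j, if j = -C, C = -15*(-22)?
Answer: -1320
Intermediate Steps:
Q(A) = 1 (Q(A) = -3/(-3) = -3*(-1/3) = 1)
C = 330
j = -330 (j = -1*330 = -330)
d(Q(-5))*j = 4*(-330) = -1320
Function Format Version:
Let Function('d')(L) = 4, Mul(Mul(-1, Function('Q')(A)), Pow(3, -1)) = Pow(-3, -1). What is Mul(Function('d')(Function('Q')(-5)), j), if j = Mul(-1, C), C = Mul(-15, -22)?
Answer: -1320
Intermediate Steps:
Function('Q')(A) = 1 (Function('Q')(A) = Mul(-3, Pow(-3, -1)) = Mul(-3, Rational(-1, 3)) = 1)
C = 330
j = -330 (j = Mul(-1, 330) = -330)
Mul(Function('d')(Function('Q')(-5)), j) = Mul(4, -330) = -1320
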